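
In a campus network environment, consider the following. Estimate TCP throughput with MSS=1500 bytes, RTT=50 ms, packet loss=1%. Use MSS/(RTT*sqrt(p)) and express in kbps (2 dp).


Given: MSS = 1500 bytes, RTT = 50 ms, loss = 1%
RTT in seconds = 50 / 1000 = 0.05
Loss rate = 1% = 0.01
sqrt(loss) = sqrt(0.01) = 0.1
Throughput (bytes/s) = 1500 / (0.05 * 0.1) = 300000.0000
Throughput (kbps) = 300000.0000 * 8 / 1000 = 2400.000000 -> 2400.00 kbps (2 dp)

2400.00


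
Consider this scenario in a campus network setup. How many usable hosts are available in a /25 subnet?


Given: subnet mask /25
Host bits = 32 - 25 = 7
Total addresses = 2^7 = 128
Usable hosts = 128 - 2 (network + broadcast) = 126

126


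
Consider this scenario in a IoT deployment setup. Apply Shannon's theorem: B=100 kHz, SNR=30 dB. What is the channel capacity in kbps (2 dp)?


Given: B = 100 kHz, SNR = 30 dB
SNR linear = 10^(30/10) = 1000
1 + SNR = 1001
log2(1001) = 9.9672262588
C = 100 * 1000 * 9.9672262588 = 996722.6259 bps
C = 996.722626 kbps -> 996.72 kbps (2 dp)

996.72


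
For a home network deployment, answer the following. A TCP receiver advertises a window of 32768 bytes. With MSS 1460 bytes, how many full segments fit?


Given: RWND = 32768 bytes, MSS = 1460 bytes
Full segments = floor(RWND / MSS)
Full segments = floor(32768 / 1460)
Full segments = floor(22.4438) = 22

22


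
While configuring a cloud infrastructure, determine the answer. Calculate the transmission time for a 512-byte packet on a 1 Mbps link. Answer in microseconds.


Given: packet = 512 bytes, bandwidth = 1 Mbps
Packet in bits = 512 * 8 = 4096 bits
Bandwidth = 1 * 10^6 = 1000000 bps
Time = 4096 / 1000000 seconds
Time in us = 4096 * 10^6 / 1000000 = 4096

4096


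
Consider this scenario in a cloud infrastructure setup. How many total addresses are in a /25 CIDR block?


Given: CIDR prefix /25
Host bits = 32 - 25 = 7
Total addresses = 2^7 = 128

128


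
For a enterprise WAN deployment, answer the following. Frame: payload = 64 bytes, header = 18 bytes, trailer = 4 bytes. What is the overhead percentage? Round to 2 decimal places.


Given: payload = 64 B, header = 18 B, trailer = 4 B
Overhead bytes = header + trailer = 18 + 4 = 22
Total frame = payload + overhead = 64 + 22 = 86
Overhead % = 22 / 86 * 100 = 25.5814% -> 25.58% (2 dp)

25.58


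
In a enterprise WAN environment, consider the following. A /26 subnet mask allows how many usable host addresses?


Given: subnet mask /26
Host bits = 32 - 26 = 6
Total addresses = 2^6 = 64
Usable hosts = 64 - 2 (network + broadcast) = 62

62


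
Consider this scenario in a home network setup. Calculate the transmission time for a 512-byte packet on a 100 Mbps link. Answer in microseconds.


Given: packet = 512 bytes, bandwidth = 100 Mbps
Packet in bits = 512 * 8 = 4096 bits
Bandwidth = 100 * 10^6 = 100000000 bps
Time = 4096 / 100000000 seconds
Time in us = 4096 * 10^6 / 100000000 = 40.96

40.96


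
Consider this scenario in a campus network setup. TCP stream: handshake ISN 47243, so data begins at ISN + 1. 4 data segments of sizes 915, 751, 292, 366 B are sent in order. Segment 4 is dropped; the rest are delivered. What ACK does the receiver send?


SYN uses sequence number 47243; first data byte = ISN + 1 = 47244.
Segment 1: SEQ = 47244, len = 915 B, covers [47244, 48158]
Segment 2: SEQ = 48159, len = 751 B, covers [48159, 48909]
Segment 3: SEQ = 48910, len = 292 B, covers [48910, 49201]
Segment 4: SEQ = 49202, len = 366 B, covers [49202, 49567] [LOST]
In-order data received: bytes [47244, 49201] (segments 1..3).
Segment 4 missing -> gap begins at byte 49202.
Cumulative ACK = next expected in-order byte = 47244 + 915 + 751 + 292 = 49202

49202


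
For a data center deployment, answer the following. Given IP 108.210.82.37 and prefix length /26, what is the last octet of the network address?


Given: IP = 108.210.82.37, prefix = /26
Subnet mask = 255.255.255.192
Last octet of IP: 37
Last octet of mask: 192
Network last octet = 37 AND 192 = 0

0


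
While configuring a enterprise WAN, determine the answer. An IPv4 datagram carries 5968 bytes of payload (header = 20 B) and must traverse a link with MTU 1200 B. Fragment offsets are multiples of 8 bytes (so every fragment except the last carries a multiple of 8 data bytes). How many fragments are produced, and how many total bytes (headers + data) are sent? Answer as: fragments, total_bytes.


Max data per non-final fragment = floor((MTU - header)/8)*8 = floor((1200 - 20)/8)*8 = floor(1180/8)*8 = 1176 B
Final fragment needs no 8-byte alignment: it can carry up to MTU - header = 1180 B
Non-final fragments needed = ceil((payload - 1180) / 1176) = ceil(4788/1176) = ceil(4.0714) = 5
Number of fragments = 5 + 1 = 6
Fragment sizes (data): 5 * 1176 B + 88 B (last, 88 <= 1180 OK)
Total bytes sent = payload + n_frags * header = 5968 + 6*20 = 5968 + 120 = 6088 B

6, 6088


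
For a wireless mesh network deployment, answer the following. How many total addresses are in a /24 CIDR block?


Given: CIDR prefix /24
Host bits = 32 - 24 = 8
Total addresses = 2^8 = 256

256


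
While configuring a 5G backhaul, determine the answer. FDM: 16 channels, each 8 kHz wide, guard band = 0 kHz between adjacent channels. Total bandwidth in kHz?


Given: 16 channels, 8 kHz each, guard = 0 kHz
Channel bandwidth = 16 * 8 = 128 kHz
Guard bands = 15 gaps * 0 kHz = 0 kHz
Total = 128 + 0 = 128 kHz

128


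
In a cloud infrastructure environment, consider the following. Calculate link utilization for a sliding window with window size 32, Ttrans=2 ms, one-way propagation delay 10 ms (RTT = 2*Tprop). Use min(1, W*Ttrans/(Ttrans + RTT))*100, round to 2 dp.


Given: W = 32, Ttrans = 2 ms, RTT = 20 ms (= 2 * Tprop, Tprop = 10 ms)
Cycle time = Ttrans + RTT = 2 + 20 = 22 ms (first packet sent until its ACK returns)
W * Ttrans = 32 * 2 = 64 ms of sending per cycle
W * Ttrans / (Ttrans + RTT) = 64 / 22 = 2.909091
U = min(1, 2.909091) = 1.000000
U% = 100.00%

100.00


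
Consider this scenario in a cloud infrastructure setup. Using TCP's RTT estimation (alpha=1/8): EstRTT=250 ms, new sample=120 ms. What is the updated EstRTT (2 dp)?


Given: EstRTT = 250 ms, SampleRTT = 120 ms, alpha = 1/8
New EstRTT = (1 - alpha) * EstRTT + alpha * SampleRTT
(7/8) * 250 = 218.75
(1/8) * 120 = 15
New EstRTT = 218.75 + 15 = 233.75 ms -> 233.75 ms (2 dp)

233.75


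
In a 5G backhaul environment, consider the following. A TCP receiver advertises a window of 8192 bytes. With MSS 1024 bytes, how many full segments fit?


Given: RWND = 8192 bytes, MSS = 1024 bytes
Full segments = floor(RWND / MSS)
Full segments = floor(8192 / 1024)
Full segments = floor(8.0) = 8

8


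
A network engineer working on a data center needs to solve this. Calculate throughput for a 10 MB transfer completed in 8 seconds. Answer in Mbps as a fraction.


Given: file = 10 MB, time = 8 s
File in Mb = 10 * 8 = 80 Mb
Throughput = 80 / 8 Mbps
Throughput = 10 Mbps

10


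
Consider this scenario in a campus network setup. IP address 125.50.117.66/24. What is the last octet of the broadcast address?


Given: IP = 125.50.117.66, prefix = /24
Host bits = 32 - 24 = 8
Network last octet = 66 AND mask = 0
Host part size = 2^8 - 1 = 255
Broadcast last octet = 0 OR 255 = 255

255


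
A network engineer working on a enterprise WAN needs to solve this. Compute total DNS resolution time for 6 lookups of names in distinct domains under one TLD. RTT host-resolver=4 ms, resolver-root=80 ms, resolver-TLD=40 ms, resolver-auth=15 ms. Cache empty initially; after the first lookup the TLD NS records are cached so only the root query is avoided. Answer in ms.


Lookup 1 (cold cache): local + root + TLD + auth = 4 + 80 + 40 + 15 = 139 ms
Lookups 2..6 (TLD NS cached -> skip root; new domain -> still ask TLD and auth): local + TLD + auth = 4 + 40 + 15 = 59 ms each
Remaining 5 lookups: 5 * 59 = 295 ms
Total = 139 + 295 = 434 ms

434


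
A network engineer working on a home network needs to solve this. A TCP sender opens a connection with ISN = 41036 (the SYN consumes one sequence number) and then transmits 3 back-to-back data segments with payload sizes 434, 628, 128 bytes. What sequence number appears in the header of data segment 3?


The SYN occupies sequence number ISN = 41036, so the first data byte is ISN + 1 = 41037.
SEQ of data segment i = (ISN + 1) + sum of payload sizes of segments 1..i-1.
Segment 1: SEQ = 41037, payload = 434 bytes
Segment 2: SEQ = 41471, payload = 628 bytes
Segment 3: SEQ = 42099, payload = 128 bytes
SEQ of segment 3 = 41037 + 434 + 628 = 42099

42099


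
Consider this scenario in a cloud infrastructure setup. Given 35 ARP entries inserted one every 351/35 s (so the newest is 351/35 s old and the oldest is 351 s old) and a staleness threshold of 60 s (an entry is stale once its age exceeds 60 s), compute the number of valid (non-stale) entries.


Ages are k * 351/35 s for k = 1..35 (spacing = 10.0286 s).
Entry k is valid iff k * 351/35 <= 60 iff k <= 35 * 60 / 351 = 5.9829
n_valid = floor(5.9829) = 5
(n_stale = 35 - 5 = 30)

5


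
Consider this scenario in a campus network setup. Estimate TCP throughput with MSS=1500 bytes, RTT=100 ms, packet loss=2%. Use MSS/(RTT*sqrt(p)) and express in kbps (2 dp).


Given: MSS = 1500 bytes, RTT = 100 ms, loss = 2%
RTT in seconds = 100 / 1000 = 0.1
Loss rate = 2% = 0.02
sqrt(loss) = sqrt(0.02) = 0.141421356237
Throughput (bytes/s) = 1500 / (0.1 * 0.141421356237) = 106066.0172
Throughput (kbps) = 106066.0172 * 8 / 1000 = 848.528137 -> 848.53 kbps (2 dp)

848.53


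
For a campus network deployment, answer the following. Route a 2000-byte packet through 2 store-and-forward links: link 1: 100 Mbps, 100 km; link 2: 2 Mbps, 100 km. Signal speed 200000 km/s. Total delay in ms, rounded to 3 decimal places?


Packet = 2000 bytes = 16000 bits. Store-and-forward: sum (t_trans + t_prop) per link.
Link 1: t_trans = 16000/(100*10^6) s = 0.1600 ms; t_prop = 100/200000 s = 0.5000 ms; subtotal = 0.6600 ms
Link 2: t_trans = 16000/(2*10^6) s = 8.0000 ms; t_prop = 100/200000 s = 0.5000 ms; subtotal = 8.5000 ms
End-to-end = 0.6600 + 8.5000 = 9.1600 ms -> 9.160 ms (3 dp)

9.160


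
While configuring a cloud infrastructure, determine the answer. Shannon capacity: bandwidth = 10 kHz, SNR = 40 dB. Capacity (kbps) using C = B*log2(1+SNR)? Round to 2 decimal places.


Given: B = 10 kHz, SNR = 40 dB
SNR linear = 10^(40/10) = 10000
1 + SNR = 10001
log2(10001) = 13.2878566418
C = 10 * 1000 * 13.2878566418 = 132878.5664 bps
C = 132.878566 kbps -> 132.88 kbps (2 dp)

132.88


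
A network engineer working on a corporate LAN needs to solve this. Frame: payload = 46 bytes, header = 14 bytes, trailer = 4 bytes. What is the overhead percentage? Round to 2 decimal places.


Given: payload = 46 B, header = 14 B, trailer = 4 B
Overhead bytes = header + trailer = 14 + 4 = 18
Total frame = payload + overhead = 46 + 18 = 64
Overhead % = 18 / 64 * 100 = 28.1250% -> 28.13% (2 dp)

28.13


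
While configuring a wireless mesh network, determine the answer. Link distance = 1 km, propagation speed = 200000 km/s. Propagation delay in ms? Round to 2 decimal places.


Given: distance = 1 km, speed = 200000 km/s
Delay = distance / speed = 1 / 200000 seconds
Delay in ms = 1 * 1000 / 200000
Delay = 0.0050 ms
Rounded to 2 dp = 0.01 ms

0.01


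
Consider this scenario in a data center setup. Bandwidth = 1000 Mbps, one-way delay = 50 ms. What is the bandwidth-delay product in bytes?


Given: bandwidth = 1000 Mbps, delay = 50 ms
BDP in bits = 1000 * 10^6 * 50 / 1000
BDP in bits = 50000000
BDP in bytes = 50000000 / 8 = 6250000

6250000


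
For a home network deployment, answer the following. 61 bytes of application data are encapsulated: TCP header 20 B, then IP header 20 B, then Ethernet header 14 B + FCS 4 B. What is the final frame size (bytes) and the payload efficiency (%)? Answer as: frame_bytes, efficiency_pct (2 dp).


TCP segment = 61 + 20 = 81 B
IP packet = 81 + 20 = 101 B
Ethernet frame = 101 + 14 + 4 = 119 B
Efficiency = app / frame = 61 / 119 = 0.512605 = 51.2605% -> 51.26% (2 dp)

119, 51.26


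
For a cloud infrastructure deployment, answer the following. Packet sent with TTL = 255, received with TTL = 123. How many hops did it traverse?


Given: initial TTL = 255, received TTL = 123
Hops = initial TTL - received TTL
Hops = 255 - 123 = 132

132


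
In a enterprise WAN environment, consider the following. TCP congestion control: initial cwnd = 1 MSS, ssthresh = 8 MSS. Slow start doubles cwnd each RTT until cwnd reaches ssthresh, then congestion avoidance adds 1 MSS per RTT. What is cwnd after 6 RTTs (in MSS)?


RTT 0: cwnd = 1 MSS (initial)
RTT 1: cwnd = 2 MSS (slow start, doubled)
RTT 2: cwnd = 4 MSS (slow start, doubled)
RTT 3: cwnd = 8 MSS (slow start, doubled)
RTT 4: cwnd = 9 MSS (congestion avoidance, +1)
RTT 5: cwnd = 10 MSS (congestion avoidance, +1)
RTT 6: cwnd = 11 MSS (congestion avoidance, +1)

11


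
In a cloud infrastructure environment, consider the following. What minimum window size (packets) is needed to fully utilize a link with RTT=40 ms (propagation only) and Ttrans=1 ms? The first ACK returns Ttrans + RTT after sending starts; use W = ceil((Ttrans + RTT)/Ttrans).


Given: Ttrans = 1 ms, RTT = 40 ms (= 2 * Tprop, Tprop = 20 ms)
Time until first ACK returns = Ttrans + RTT = 1 + 40 = 41 ms
Need W * Ttrans >= Ttrans + RTT  ->  W >= (Ttrans + RTT) / Ttrans
(Ttrans + RTT) / Ttrans = 41 / 1 = 41
W_min = ceil(41) = 41

41


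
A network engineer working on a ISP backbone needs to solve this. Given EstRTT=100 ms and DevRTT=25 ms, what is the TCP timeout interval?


Given: EstRTT = 100 ms, DevRTT = 25 ms
Timeout = EstRTT + 4 * DevRTT
4 * DevRTT = 4 * 25 = 100
Timeout = 100 + 100 = 200 ms

200


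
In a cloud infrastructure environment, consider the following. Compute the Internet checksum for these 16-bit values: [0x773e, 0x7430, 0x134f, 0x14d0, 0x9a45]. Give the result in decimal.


Given words: [0x773e, 0x7430, 0x134f, 0x14d0, 0x9a45]
Step 1: Sum all words
Raw sum = 30526 + 29744 + 4943 + 5328 + 39493 = 110034
Step 2: Fold carry: (44498 + 1) = 44499
One's complement = ~44499 & 0xFFFF = 21036

21036


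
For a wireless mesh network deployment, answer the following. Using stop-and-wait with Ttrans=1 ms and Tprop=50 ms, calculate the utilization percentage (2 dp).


Given: Ttrans = 1 ms, Tprop = 50 ms
RTT = 2 * Tprop = 2 * 50 = 100 ms
U = Ttrans / (Ttrans + RTT)
U = 1 / (1 + 100)
U = 1 / 101 = 0.009901
U% = 0.99%

0.99


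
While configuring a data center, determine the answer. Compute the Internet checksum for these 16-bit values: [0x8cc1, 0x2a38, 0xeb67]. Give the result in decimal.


Given words: [0x8cc1, 0x2a38, 0xeb67]
Step 1: Sum all words
Raw sum = 36033 + 10808 + 60263 = 107104
Step 2: Fold carry: (41568 + 1) = 41569
One's complement = ~41569 & 0xFFFF = 23966

23966


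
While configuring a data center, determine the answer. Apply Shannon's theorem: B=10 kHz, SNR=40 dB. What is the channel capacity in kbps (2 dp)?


Given: B = 10 kHz, SNR = 40 dB
SNR linear = 10^(40/10) = 10000
1 + SNR = 10001
log2(10001) = 13.2878566418
C = 10 * 1000 * 13.2878566418 = 132878.5664 bps
C = 132.878566 kbps -> 132.88 kbps (2 dp)

132.88


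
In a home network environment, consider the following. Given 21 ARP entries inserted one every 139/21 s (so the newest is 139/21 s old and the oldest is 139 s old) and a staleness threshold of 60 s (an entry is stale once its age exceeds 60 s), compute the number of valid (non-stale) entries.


Ages are k * 139/21 s for k = 1..21 (spacing = 6.6190 s).
Entry k is valid iff k * 139/21 <= 60 iff k <= 21 * 60 / 139 = 9.0647
n_valid = floor(9.0647) = 9
(n_stale = 21 - 9 = 12)

9


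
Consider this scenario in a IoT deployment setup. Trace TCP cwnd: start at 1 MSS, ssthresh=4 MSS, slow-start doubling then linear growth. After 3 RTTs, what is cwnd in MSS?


RTT 0: cwnd = 1 MSS (initial)
RTT 1: cwnd = 2 MSS (slow start, doubled)
RTT 2: cwnd = 4 MSS (slow start, doubled)
RTT 3: cwnd = 5 MSS (congestion avoidance, +1)

5


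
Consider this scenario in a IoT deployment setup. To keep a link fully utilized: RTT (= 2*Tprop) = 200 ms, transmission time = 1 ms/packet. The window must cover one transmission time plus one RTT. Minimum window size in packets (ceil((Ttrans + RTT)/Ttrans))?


Given: Ttrans = 1 ms, RTT = 200 ms (= 2 * Tprop, Tprop = 100 ms)
Time until first ACK returns = Ttrans + RTT = 1 + 200 = 201 ms
Need W * Ttrans >= Ttrans + RTT  ->  W >= (Ttrans + RTT) / Ttrans
(Ttrans + RTT) / Ttrans = 201 / 1 = 201
W_min = ceil(201) = 201

201


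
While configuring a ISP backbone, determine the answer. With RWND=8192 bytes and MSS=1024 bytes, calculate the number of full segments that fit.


Given: RWND = 8192 bytes, MSS = 1024 bytes
Full segments = floor(RWND / MSS)
Full segments = floor(8192 / 1024)
Full segments = floor(8.0) = 8

8


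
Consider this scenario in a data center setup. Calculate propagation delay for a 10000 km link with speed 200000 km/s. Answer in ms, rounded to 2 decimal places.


Given: distance = 10000 km, speed = 200000 km/s
Delay = distance / speed = 10000 / 200000 seconds
Delay in ms = 10000 * 1000 / 200000
Delay = 50.0000 ms
Rounded to 2 dp = 50.00 ms

50.00


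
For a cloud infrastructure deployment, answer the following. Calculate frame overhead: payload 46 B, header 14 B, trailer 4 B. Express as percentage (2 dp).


Given: payload = 46 B, header = 14 B, trailer = 4 B
Overhead bytes = header + trailer = 14 + 4 = 18
Total frame = payload + overhead = 46 + 18 = 64
Overhead % = 18 / 64 * 100 = 28.1250% -> 28.13% (2 dp)

28.13


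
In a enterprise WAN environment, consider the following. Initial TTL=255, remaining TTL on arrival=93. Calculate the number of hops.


Given: initial TTL = 255, received TTL = 93
Hops = initial TTL - received TTL
Hops = 255 - 93 = 162

162


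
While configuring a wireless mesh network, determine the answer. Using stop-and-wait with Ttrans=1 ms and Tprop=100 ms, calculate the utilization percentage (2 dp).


Given: Ttrans = 1 ms, Tprop = 100 ms
RTT = 2 * Tprop = 2 * 100 = 200 ms
U = Ttrans / (Ttrans + RTT)
U = 1 / (1 + 200)
U = 1 / 201 = 0.004975
U% = 0.50%

0.50


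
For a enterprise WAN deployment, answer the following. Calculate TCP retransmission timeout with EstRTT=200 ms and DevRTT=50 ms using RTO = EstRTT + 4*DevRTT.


Given: EstRTT = 200 ms, DevRTT = 50 ms
Timeout = EstRTT + 4 * DevRTT
4 * DevRTT = 4 * 50 = 200
Timeout = 200 + 200 = 400 ms

400


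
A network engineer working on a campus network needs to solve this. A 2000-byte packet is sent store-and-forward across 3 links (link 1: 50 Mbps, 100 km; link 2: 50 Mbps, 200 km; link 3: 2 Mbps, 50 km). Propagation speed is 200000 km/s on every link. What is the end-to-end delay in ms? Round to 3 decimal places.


Packet = 2000 bytes = 16000 bits. Store-and-forward: sum (t_trans + t_prop) per link.
Link 1: t_trans = 16000/(50*10^6) s = 0.3200 ms; t_prop = 100/200000 s = 0.5000 ms; subtotal = 0.8200 ms
Link 2: t_trans = 16000/(50*10^6) s = 0.3200 ms; t_prop = 200/200000 s = 1.0000 ms; subtotal = 1.3200 ms
Link 3: t_trans = 16000/(2*10^6) s = 8.0000 ms; t_prop = 50/200000 s = 0.2500 ms; subtotal = 8.2500 ms
End-to-end = 0.8200 + 1.3200 + 8.2500 = 10.3900 ms -> 10.390 ms (3 dp)

10.390


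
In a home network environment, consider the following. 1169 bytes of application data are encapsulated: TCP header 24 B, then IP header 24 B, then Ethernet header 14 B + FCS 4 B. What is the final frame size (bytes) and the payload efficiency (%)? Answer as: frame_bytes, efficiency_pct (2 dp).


TCP segment = 1169 + 24 = 1193 B
IP packet = 1193 + 24 = 1217 B
Ethernet frame = 1217 + 14 + 4 = 1235 B
Efficiency = app / frame = 1169 / 1235 = 0.946559 = 94.6559% -> 94.66% (2 dp)

1235, 94.66


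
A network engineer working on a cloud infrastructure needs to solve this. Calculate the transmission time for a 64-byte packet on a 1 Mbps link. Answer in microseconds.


Given: packet = 64 bytes, bandwidth = 1 Mbps
Packet in bits = 64 * 8 = 512 bits
Bandwidth = 1 * 10^6 = 1000000 bps
Time = 512 / 1000000 seconds
Time in us = 512 * 10^6 / 1000000 = 512

512


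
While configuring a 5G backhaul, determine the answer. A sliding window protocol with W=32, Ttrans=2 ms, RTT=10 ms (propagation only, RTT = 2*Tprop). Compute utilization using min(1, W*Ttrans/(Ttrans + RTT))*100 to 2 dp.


Given: W = 32, Ttrans = 2 ms, RTT = 10 ms (= 2 * Tprop, Tprop = 5 ms)
Cycle time = Ttrans + RTT = 2 + 10 = 12 ms (first packet sent until its ACK returns)
W * Ttrans = 32 * 2 = 64 ms of sending per cycle
W * Ttrans / (Ttrans + RTT) = 64 / 12 = 5.333333
U = min(1, 5.333333) = 1.000000
U% = 100.00%

100.00


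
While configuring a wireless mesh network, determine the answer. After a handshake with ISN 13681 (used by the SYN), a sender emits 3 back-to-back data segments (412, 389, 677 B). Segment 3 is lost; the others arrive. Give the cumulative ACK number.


SYN uses sequence number 13681; first data byte = ISN + 1 = 13682.
Segment 1: SEQ = 13682, len = 412 B, covers [13682, 14093]
Segment 2: SEQ = 14094, len = 389 B, covers [14094, 14482]
Segment 3: SEQ = 14483, len = 677 B, covers [14483, 15159] [LOST]
In-order data received: bytes [13682, 14482] (segments 1..2).
Segment 3 missing -> gap begins at byte 14483.
Cumulative ACK = next expected in-order byte = 13682 + 412 + 389 = 14483

14483


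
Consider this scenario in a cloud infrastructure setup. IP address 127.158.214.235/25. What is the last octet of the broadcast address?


Given: IP = 127.158.214.235, prefix = /25
Host bits = 32 - 25 = 7
Network last octet = 235 AND mask = 128
Host part size = 2^7 - 1 = 127
Broadcast last octet = 128 OR 127 = 255

255


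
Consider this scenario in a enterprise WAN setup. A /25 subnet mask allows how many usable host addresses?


Given: subnet mask /25
Host bits = 32 - 25 = 7
Total addresses = 2^7 = 128
Usable hosts = 128 - 2 (network + broadcast) = 126

126


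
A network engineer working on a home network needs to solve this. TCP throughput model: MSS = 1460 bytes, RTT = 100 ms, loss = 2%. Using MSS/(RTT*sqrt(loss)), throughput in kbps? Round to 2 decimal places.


Given: MSS = 1460 bytes, RTT = 100 ms, loss = 2%
RTT in seconds = 100 / 1000 = 0.1
Loss rate = 2% = 0.02
sqrt(loss) = sqrt(0.02) = 0.141421356237
Throughput (bytes/s) = 1460 / (0.1 * 0.141421356237) = 103237.5901
Throughput (kbps) = 103237.5901 * 8 / 1000 = 825.900720 -> 825.90 kbps (2 dp)

825.90


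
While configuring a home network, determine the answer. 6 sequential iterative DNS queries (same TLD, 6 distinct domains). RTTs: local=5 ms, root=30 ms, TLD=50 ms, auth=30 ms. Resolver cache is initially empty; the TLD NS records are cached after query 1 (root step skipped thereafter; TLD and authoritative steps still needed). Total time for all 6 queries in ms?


Lookup 1 (cold cache): local + root + TLD + auth = 5 + 30 + 50 + 30 = 115 ms
Lookups 2..6 (TLD NS cached -> skip root; new domain -> still ask TLD and auth): local + TLD + auth = 5 + 50 + 30 = 85 ms each
Remaining 5 lookups: 5 * 85 = 425 ms
Total = 115 + 425 = 540 ms

540


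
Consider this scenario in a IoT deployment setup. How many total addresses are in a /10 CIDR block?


Given: CIDR prefix /10
Host bits = 32 - 10 = 22
Total addresses = 2^22 = 4194304

4194304


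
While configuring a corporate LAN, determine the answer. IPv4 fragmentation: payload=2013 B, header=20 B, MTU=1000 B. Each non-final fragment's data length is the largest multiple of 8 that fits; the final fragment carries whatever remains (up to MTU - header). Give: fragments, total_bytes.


Max data per non-final fragment = floor((MTU - header)/8)*8 = floor((1000 - 20)/8)*8 = floor(980/8)*8 = 976 B
Final fragment needs no 8-byte alignment: it can carry up to MTU - header = 980 B
Non-final fragments needed = ceil((payload - 980) / 976) = ceil(1033/976) = ceil(1.0584) = 2
Number of fragments = 2 + 1 = 3
Fragment sizes (data): 2 * 976 B + 61 B (last, 61 <= 980 OK)
Total bytes sent = payload + n_frags * header = 2013 + 3*20 = 2013 + 60 = 2073 B

3, 2073


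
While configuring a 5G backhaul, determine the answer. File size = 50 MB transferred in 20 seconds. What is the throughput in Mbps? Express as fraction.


Given: file = 50 MB, time = 20 s
File in Mb = 50 * 8 = 400 Mb
Throughput = 400 / 20 Mbps
Throughput = 20 Mbps

20


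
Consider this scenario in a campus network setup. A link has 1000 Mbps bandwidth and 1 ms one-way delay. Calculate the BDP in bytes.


Given: bandwidth = 1000 Mbps, delay = 1 ms
BDP in bits = 1000 * 10^6 * 1 / 1000
BDP in bits = 1000000
BDP in bytes = 1000000 / 8 = 125000

125000


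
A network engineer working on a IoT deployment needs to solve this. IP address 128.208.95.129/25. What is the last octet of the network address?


Given: IP = 128.208.95.129, prefix = /25
Subnet mask = 255.255.255.128
Last octet of IP: 129
Last octet of mask: 128
Network last octet = 129 AND 128 = 128

128


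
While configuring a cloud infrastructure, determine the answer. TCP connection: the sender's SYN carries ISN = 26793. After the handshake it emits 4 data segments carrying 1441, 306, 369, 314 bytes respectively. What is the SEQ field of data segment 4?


The SYN occupies sequence number ISN = 26793, so the first data byte is ISN + 1 = 26794.
SEQ of data segment i = (ISN + 1) + sum of payload sizes of segments 1..i-1.
Segment 1: SEQ = 26794, payload = 1441 bytes
Segment 2: SEQ = 28235, payload = 306 bytes
Segment 3: SEQ = 28541, payload = 369 bytes
Segment 4: SEQ = 28910, payload = 314 bytes
SEQ of segment 4 = 26794 + 1441 + 306 + 369 = 28910

28910


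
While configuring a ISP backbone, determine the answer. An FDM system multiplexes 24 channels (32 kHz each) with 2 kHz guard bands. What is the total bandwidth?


Given: 24 channels, 32 kHz each, guard = 2 kHz
Channel bandwidth = 24 * 32 = 768 kHz
Guard bands = 23 gaps * 2 kHz = 46 kHz
Total = 768 + 46 = 814 kHz

814


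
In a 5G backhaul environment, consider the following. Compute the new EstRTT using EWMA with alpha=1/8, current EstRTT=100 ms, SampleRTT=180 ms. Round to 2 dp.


Given: EstRTT = 100 ms, SampleRTT = 180 ms, alpha = 1/8
New EstRTT = (1 - alpha) * EstRTT + alpha * SampleRTT
(7/8) * 100 = 87.5
(1/8) * 180 = 22.5
New EstRTT = 87.5 + 22.5 = 110 ms -> 110.00 ms (2 dp)

110.00


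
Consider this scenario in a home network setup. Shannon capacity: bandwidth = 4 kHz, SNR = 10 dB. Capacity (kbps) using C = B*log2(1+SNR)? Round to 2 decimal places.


Given: B = 4 kHz, SNR = 10 dB
SNR linear = 10^(10/10) = 10
1 + SNR = 11
log2(11) = 3.4594316186
C = 4 * 1000 * 3.4594316186 = 13837.7265 bps
C = 13.837726 kbps -> 13.84 kbps (2 dp)

13.84


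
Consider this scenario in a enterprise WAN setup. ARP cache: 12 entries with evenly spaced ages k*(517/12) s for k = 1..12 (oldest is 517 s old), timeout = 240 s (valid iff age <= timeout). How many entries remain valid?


Ages are k * 517/12 s for k = 1..12 (spacing = 43.0833 s).
Entry k is valid iff k * 517/12 <= 240 iff k <= 12 * 240 / 517 = 5.5706
n_valid = floor(5.5706) = 5
(n_stale = 12 - 5 = 7)

5


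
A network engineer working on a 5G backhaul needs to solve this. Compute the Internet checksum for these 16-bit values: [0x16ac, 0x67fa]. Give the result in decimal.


Given words: [0x16ac, 0x67fa]
Step 1: Sum all words
Raw sum = 5804 + 26618 = 32422
One's complement = ~32422 & 0xFFFF = 33113

33113


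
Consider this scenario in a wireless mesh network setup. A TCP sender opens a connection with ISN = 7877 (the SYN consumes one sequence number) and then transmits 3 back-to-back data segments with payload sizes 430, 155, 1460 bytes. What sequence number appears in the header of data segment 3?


The SYN occupies sequence number ISN = 7877, so the first data byte is ISN + 1 = 7878.
SEQ of data segment i = (ISN + 1) + sum of payload sizes of segments 1..i-1.
Segment 1: SEQ = 7878, payload = 430 bytes
Segment 2: SEQ = 8308, payload = 155 bytes
Segment 3: SEQ = 8463, payload = 1460 bytes
SEQ of segment 3 = 7878 + 430 + 155 = 8463

8463


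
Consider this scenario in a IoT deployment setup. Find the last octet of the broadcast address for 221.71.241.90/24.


Given: IP = 221.71.241.90, prefix = /24
Host bits = 32 - 24 = 8
Network last octet = 90 AND mask = 0
Host part size = 2^8 - 1 = 255
Broadcast last octet = 0 OR 255 = 255

255


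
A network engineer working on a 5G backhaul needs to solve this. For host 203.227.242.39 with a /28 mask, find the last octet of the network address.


Given: IP = 203.227.242.39, prefix = /28
Subnet mask = 255.255.255.240
Last octet of IP: 39
Last octet of mask: 240
Network last octet = 39 AND 240 = 32

32


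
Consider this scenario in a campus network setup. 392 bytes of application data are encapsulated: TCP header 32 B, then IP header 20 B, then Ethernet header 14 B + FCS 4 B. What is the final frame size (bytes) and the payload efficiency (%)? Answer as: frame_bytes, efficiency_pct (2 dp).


TCP segment = 392 + 32 = 424 B
IP packet = 424 + 20 = 444 B
Ethernet frame = 444 + 14 + 4 = 462 B
Efficiency = app / frame = 392 / 462 = 0.848485 = 84.8485% -> 84.85% (2 dp)

462, 84.85


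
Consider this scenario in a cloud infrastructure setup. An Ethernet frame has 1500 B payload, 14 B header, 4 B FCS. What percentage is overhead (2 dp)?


Given: payload = 1500 B, header = 14 B, trailer = 4 B
Overhead bytes = header + trailer = 14 + 4 = 18
Total frame = payload + overhead = 1500 + 18 = 1518
Overhead % = 18 / 1518 * 100 = 1.1858% -> 1.19% (2 dp)

1.19


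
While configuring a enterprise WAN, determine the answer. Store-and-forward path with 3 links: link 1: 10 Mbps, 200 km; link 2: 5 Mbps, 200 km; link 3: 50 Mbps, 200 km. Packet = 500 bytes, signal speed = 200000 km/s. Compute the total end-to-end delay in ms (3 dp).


Packet = 500 bytes = 4000 bits. Store-and-forward: sum (t_trans + t_prop) per link.
Link 1: t_trans = 4000/(10*10^6) s = 0.4000 ms; t_prop = 200/200000 s = 1.0000 ms; subtotal = 1.4000 ms
Link 2: t_trans = 4000/(5*10^6) s = 0.8000 ms; t_prop = 200/200000 s = 1.0000 ms; subtotal = 1.8000 ms
Link 3: t_trans = 4000/(50*10^6) s = 0.0800 ms; t_prop = 200/200000 s = 1.0000 ms; subtotal = 1.0800 ms
End-to-end = 1.4000 + 1.8000 + 1.0800 = 4.2800 ms -> 4.280 ms (3 dp)

4.280


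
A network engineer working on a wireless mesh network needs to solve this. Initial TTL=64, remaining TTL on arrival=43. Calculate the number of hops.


Given: initial TTL = 64, received TTL = 43
Hops = initial TTL - received TTL
Hops = 64 - 43 = 21

21


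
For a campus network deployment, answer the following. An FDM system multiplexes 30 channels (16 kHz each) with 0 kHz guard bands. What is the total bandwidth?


Given: 30 channels, 16 kHz each, guard = 0 kHz
Channel bandwidth = 30 * 16 = 480 kHz
Guard bands = 29 gaps * 0 kHz = 0 kHz
Total = 480 + 0 = 480 kHz

480


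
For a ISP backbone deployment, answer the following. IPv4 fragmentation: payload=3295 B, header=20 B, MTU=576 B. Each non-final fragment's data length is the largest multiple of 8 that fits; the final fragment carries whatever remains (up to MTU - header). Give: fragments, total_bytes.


Max data per non-final fragment = floor((MTU - header)/8)*8 = floor((576 - 20)/8)*8 = floor(556/8)*8 = 552 B
Final fragment needs no 8-byte alignment: it can carry up to MTU - header = 556 B
Non-final fragments needed = ceil((payload - 556) / 552) = ceil(2739/552) = ceil(4.9620) = 5
Number of fragments = 5 + 1 = 6
Fragment sizes (data): 5 * 552 B + 535 B (last, 535 <= 556 OK)
Total bytes sent = payload + n_frags * header = 3295 + 6*20 = 3295 + 120 = 3415 B

6, 3415


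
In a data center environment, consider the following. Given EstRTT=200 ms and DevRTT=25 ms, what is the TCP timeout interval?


Given: EstRTT = 200 ms, DevRTT = 25 ms
Timeout = EstRTT + 4 * DevRTT
4 * DevRTT = 4 * 25 = 100
Timeout = 200 + 100 = 300 ms

300


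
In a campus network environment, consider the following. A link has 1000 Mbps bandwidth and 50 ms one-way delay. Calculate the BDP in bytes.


Given: bandwidth = 1000 Mbps, delay = 50 ms
BDP in bits = 1000 * 10^6 * 50 / 1000
BDP in bits = 50000000
BDP in bytes = 50000000 / 8 = 6250000

6250000


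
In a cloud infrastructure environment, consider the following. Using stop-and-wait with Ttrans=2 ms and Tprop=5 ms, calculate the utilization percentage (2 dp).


Given: Ttrans = 2 ms, Tprop = 5 ms
RTT = 2 * Tprop = 2 * 5 = 10 ms
U = Ttrans / (Ttrans + RTT)
U = 2 / (2 + 10)
U = 2 / 12 = 0.166667
U% = 16.67%

16.67


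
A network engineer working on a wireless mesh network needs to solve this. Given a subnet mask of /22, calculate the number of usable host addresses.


Given: subnet mask /22
Host bits = 32 - 22 = 10
Total addresses = 2^10 = 1024
Usable hosts = 1024 - 2 (network + broadcast) = 1022

1022


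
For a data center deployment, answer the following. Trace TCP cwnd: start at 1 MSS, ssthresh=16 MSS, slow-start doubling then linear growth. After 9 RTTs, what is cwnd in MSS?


RTT 0: cwnd = 1 MSS (initial)
RTT 1: cwnd = 2 MSS (slow start, doubled)
RTT 2: cwnd = 4 MSS (slow start, doubled)
RTT 3: cwnd = 8 MSS (slow start, doubled)
RTT 4: cwnd = 16 MSS (slow start, doubled)
RTT 5: cwnd = 17 MSS (congestion avoidance, +1)
RTT 6: cwnd = 18 MSS (congestion avoidance, +1)
RTT 7: cwnd = 19 MSS (congestion avoidance, +1)
RTT 8: cwnd = 20 MSS (congestion avoidance, +1)
RTT 9: cwnd = 21 MSS (congestion avoidance, +1)

21


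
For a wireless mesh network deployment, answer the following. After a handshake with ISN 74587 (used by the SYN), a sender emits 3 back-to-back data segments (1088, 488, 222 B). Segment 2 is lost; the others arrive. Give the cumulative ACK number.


SYN uses sequence number 74587; first data byte = ISN + 1 = 74588.
Segment 1: SEQ = 74588, len = 1088 B, covers [74588, 75675]
Segment 2: SEQ = 75676, len = 488 B, covers [75676, 76163] [LOST]
Segment 3: SEQ = 76164, len = 222 B, covers [76164, 76385]
In-order data received: bytes [74588, 75675] (segments 1..1).
Segment 2 missing -> gap begins at byte 75676; later segments buffered out of order.
Cumulative ACK = next expected in-order byte = 74588 + 1088 = 75676

75676


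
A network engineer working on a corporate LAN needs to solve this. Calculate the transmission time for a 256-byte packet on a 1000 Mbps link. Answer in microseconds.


Given: packet = 256 bytes, bandwidth = 1000 Mbps
Packet in bits = 256 * 8 = 2048 bits
Bandwidth = 1000 * 10^6 = 1000000000 bps
Time = 2048 / 1000000000 seconds
Time in us = 2048 * 10^6 / 1000000000 = 2.048

2.048


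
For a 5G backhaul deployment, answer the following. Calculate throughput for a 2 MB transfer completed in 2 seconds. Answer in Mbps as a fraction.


Given: file = 2 MB, time = 2 s
File in Mb = 2 * 8 = 16 Mb
Throughput = 16 / 2 Mbps
Throughput = 8 Mbps

8


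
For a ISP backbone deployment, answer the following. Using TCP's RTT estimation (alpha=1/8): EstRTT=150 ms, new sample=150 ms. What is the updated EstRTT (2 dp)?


Given: EstRTT = 150 ms, SampleRTT = 150 ms, alpha = 1/8
New EstRTT = (1 - alpha) * EstRTT + alpha * SampleRTT
(7/8) * 150 = 131.25
(1/8) * 150 = 18.75
New EstRTT = 131.25 + 18.75 = 150 ms -> 150.00 ms (2 dp)

150.00


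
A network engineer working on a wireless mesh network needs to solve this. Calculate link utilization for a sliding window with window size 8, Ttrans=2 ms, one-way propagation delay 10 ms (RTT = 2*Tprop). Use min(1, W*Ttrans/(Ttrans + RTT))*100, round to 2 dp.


Given: W = 8, Ttrans = 2 ms, RTT = 20 ms (= 2 * Tprop, Tprop = 10 ms)
Cycle time = Ttrans + RTT = 2 + 20 = 22 ms (first packet sent until its ACK returns)
W * Ttrans = 8 * 2 = 16 ms of sending per cycle
W * Ttrans / (Ttrans + RTT) = 16 / 22 = 0.727273
U = min(1, 0.727273) = 0.727273
U% = 72.73%

72.73


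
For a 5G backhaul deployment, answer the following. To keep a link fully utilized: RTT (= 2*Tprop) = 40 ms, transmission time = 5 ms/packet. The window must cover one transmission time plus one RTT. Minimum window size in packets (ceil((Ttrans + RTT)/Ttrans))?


Given: Ttrans = 5 ms, RTT = 40 ms (= 2 * Tprop, Tprop = 20 ms)
Time until first ACK returns = Ttrans + RTT = 5 + 40 = 45 ms
Need W * Ttrans >= Ttrans + RTT  ->  W >= (Ttrans + RTT) / Ttrans
(Ttrans + RTT) / Ttrans = 45 / 5 = 9
W_min = ceil(9) = 9

9


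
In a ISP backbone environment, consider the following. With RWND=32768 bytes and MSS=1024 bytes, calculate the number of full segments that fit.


Given: RWND = 32768 bytes, MSS = 1024 bytes
Full segments = floor(RWND / MSS)
Full segments = floor(32768 / 1024)
Full segments = floor(32.0) = 32

32


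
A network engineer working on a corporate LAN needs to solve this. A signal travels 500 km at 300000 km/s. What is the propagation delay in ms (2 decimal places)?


Given: distance = 500 km, speed = 300000 km/s
Delay = distance / speed = 500 / 300000 seconds
Delay in ms = 500 * 1000 / 300000
Delay = 1.6667 ms
Rounded to 2 dp = 1.67 ms

1.67


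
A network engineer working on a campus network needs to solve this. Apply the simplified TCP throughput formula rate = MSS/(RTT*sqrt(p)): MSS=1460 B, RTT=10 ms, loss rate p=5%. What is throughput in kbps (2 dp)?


Given: MSS = 1460 bytes, RTT = 10 ms, loss = 5%
RTT in seconds = 10 / 1000 = 0.01
Loss rate = 5% = 0.05
sqrt(loss) = sqrt(0.05) = 0.223606797750
Throughput (bytes/s) = 1460 / (0.01 * 0.223606797750) = 652931.8494
Throughput (kbps) = 652931.8494 * 8 / 1000 = 5223.454795 -> 5223.45 kbps (2 dp)

5223.45


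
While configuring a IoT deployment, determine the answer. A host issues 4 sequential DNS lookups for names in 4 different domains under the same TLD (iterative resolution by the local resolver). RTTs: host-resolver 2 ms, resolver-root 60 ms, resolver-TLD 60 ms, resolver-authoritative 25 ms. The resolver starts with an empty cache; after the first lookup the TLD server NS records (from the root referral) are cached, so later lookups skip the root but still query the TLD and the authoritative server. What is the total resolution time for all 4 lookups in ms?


Lookup 1 (cold cache): local + root + TLD + auth = 2 + 60 + 60 + 25 = 147 ms
Lookups 2..4 (TLD NS cached -> skip root; new domain -> still ask TLD and auth): local + TLD + auth = 2 + 60 + 25 = 87 ms each
Remaining 3 lookups: 3 * 87 = 261 ms
Total = 147 + 261 = 408 ms

408


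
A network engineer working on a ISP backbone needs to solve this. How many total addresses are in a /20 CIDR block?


Given: CIDR prefix /20
Host bits = 32 - 20 = 12
Total addresses = 2^12 = 4096

4096


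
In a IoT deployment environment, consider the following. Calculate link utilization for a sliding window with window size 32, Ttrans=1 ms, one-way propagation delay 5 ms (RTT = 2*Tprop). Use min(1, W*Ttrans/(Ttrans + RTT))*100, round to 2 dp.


Given: W = 32, Ttrans = 1 ms, RTT = 10 ms (= 2 * Tprop, Tprop = 5 ms)
Cycle time = Ttrans + RTT = 1 + 10 = 11 ms (first packet sent until its ACK returns)
W * Ttrans = 32 * 1 = 32 ms of sending per cycle
W * Ttrans / (Ttrans + RTT) = 32 / 11 = 2.909091
U = min(1, 2.909091) = 1.000000
U% = 100.00%

100.00


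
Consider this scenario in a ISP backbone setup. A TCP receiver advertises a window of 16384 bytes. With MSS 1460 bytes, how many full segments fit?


Given: RWND = 16384 bytes, MSS = 1460 bytes
Full segments = floor(RWND / MSS)
Full segments = floor(16384 / 1460)
Full segments = floor(11.2219) = 11

11


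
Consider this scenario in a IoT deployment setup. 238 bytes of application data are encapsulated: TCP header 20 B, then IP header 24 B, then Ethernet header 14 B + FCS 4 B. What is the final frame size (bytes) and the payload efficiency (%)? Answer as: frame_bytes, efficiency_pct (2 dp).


TCP segment = 238 + 20 = 258 B
IP packet = 258 + 24 = 282 B
Ethernet frame = 282 + 14 + 4 = 300 B
Efficiency = app / frame = 238 / 300 = 0.793333 = 79.3333% -> 79.33% (2 dp)

300, 79.33
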